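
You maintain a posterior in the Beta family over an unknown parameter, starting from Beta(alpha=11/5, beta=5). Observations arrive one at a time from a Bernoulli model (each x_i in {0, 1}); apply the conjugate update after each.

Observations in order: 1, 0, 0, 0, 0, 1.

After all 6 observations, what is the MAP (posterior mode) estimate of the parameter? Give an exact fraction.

obs 1: x=1 → posterior Beta(16/5, 5)
obs 2: x=0 → posterior Beta(16/5, 6)
obs 3: x=0 → posterior Beta(16/5, 7)
obs 4: x=0 → posterior Beta(16/5, 8)
obs 5: x=0 → posterior Beta(16/5, 9)
obs 6: x=1 → posterior Beta(21/5, 9)

2/7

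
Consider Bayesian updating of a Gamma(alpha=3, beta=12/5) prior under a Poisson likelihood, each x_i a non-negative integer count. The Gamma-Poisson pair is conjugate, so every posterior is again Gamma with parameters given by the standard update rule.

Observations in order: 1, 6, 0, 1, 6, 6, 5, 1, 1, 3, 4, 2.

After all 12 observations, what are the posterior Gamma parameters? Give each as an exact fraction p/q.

alpha=39, beta=72/5

obs 1: x=1 → posterior Gamma(4, 17/5)
obs 2: x=6 → posterior Gamma(10, 22/5)
obs 3: x=0 → posterior Gamma(10, 27/5)
obs 4: x=1 → posterior Gamma(11, 32/5)
obs 5: x=6 → posterior Gamma(17, 37/5)
obs 6: x=6 → posterior Gamma(23, 42/5)
obs 7: x=5 → posterior Gamma(28, 47/5)
obs 8: x=1 → posterior Gamma(29, 52/5)
obs 9: x=1 → posterior Gamma(30, 57/5)
obs 10: x=3 → posterior Gamma(33, 62/5)
obs 11: x=4 → posterior Gamma(37, 67/5)
obs 12: x=2 → posterior Gamma(39, 72/5)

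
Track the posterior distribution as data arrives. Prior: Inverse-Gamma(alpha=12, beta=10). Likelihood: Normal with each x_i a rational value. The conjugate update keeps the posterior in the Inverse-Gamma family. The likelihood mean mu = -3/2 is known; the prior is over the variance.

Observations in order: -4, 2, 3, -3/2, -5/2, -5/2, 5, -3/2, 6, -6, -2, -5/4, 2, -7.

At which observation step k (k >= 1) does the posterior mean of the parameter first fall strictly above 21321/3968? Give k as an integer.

obs 1: x=-4 → posterior Inverse-Gamma(25/2, 105/8)
obs 2: x=2 → posterior Inverse-Gamma(13, 77/4)
obs 3: x=3 → posterior Inverse-Gamma(27/2, 235/8)
obs 4: x=-3/2 → posterior Inverse-Gamma(14, 235/8)
obs 5: x=-5/2 → posterior Inverse-Gamma(29/2, 239/8)
obs 6: x=-5/2 → posterior Inverse-Gamma(15, 243/8)
obs 7: x=5 → posterior Inverse-Gamma(31/2, 103/2)
obs 8: x=-3/2 → posterior Inverse-Gamma(16, 103/2)
obs 9: x=6 → posterior Inverse-Gamma(33/2, 637/8)
obs 10: x=-6 → posterior Inverse-Gamma(17, 359/4)
obs 11: x=-2 → posterior Inverse-Gamma(35/2, 719/8)
obs 12: x=-5/4 → posterior Inverse-Gamma(18, 2877/32)
obs 13: x=2 → posterior Inverse-Gamma(37/2, 3073/32)
obs 14: x=-7 → posterior Inverse-Gamma(19, 3557/32)

k = 10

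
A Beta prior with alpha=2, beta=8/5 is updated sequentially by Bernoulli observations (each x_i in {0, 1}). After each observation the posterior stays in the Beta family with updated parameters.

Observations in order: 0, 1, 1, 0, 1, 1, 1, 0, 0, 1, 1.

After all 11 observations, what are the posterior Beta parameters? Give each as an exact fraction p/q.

alpha=9, beta=28/5

obs 1: x=0 → posterior Beta(2, 13/5)
obs 2: x=1 → posterior Beta(3, 13/5)
obs 3: x=1 → posterior Beta(4, 13/5)
obs 4: x=0 → posterior Beta(4, 18/5)
obs 5: x=1 → posterior Beta(5, 18/5)
obs 6: x=1 → posterior Beta(6, 18/5)
obs 7: x=1 → posterior Beta(7, 18/5)
obs 8: x=0 → posterior Beta(7, 23/5)
obs 9: x=0 → posterior Beta(7, 28/5)
obs 10: x=1 → posterior Beta(8, 28/5)
obs 11: x=1 → posterior Beta(9, 28/5)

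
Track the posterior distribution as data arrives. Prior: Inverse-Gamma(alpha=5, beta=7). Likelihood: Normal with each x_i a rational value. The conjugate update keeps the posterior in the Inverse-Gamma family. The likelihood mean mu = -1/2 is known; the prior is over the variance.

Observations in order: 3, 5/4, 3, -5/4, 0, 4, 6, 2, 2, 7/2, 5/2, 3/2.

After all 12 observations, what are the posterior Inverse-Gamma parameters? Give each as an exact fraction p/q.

obs 1: x=3 → posterior Inverse-Gamma(11/2, 105/8)
obs 2: x=5/4 → posterior Inverse-Gamma(6, 469/32)
obs 3: x=3 → posterior Inverse-Gamma(13/2, 665/32)
obs 4: x=-5/4 → posterior Inverse-Gamma(7, 337/16)
obs 5: x=0 → posterior Inverse-Gamma(15/2, 339/16)
obs 6: x=4 → posterior Inverse-Gamma(8, 501/16)
obs 7: x=6 → posterior Inverse-Gamma(17/2, 839/16)
obs 8: x=2 → posterior Inverse-Gamma(9, 889/16)
obs 9: x=2 → posterior Inverse-Gamma(19/2, 939/16)
obs 10: x=7/2 → posterior Inverse-Gamma(10, 1067/16)
obs 11: x=5/2 → posterior Inverse-Gamma(21/2, 1139/16)
obs 12: x=3/2 → posterior Inverse-Gamma(11, 1171/16)

alpha=11, beta=1171/16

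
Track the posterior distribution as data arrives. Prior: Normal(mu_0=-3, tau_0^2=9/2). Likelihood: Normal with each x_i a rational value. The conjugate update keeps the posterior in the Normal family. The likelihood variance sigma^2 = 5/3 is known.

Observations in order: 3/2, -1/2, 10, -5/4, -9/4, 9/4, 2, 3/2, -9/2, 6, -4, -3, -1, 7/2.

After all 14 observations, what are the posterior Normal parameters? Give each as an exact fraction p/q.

mu_0=987/1552, tau_0^2=45/388

obs 1: x=3/2 → posterior Normal(21/74, 45/37)
obs 2: x=-1/2 → posterior Normal(-3/64, 45/64)
obs 3: x=10 → posterior Normal(267/91, 45/91)
obs 4: x=-5/4 → posterior Normal(933/472, 45/118)
obs 5: x=-9/4 → posterior Normal(69/58, 9/29)
obs 6: x=9/4 → posterior Normal(933/688, 45/172)
obs 7: x=2 → posterior Normal(1149/796, 45/199)
obs 8: x=3/2 → posterior Normal(1311/904, 45/226)
obs 9: x=-9/2 → posterior Normal(75/92, 45/253)
obs 10: x=6 → posterior Normal(1473/1120, 9/56)
obs 11: x=-4 → posterior Normal(1041/1228, 45/307)
obs 12: x=-3 → posterior Normal(717/1336, 45/334)
obs 13: x=-1 → posterior Normal(609/1444, 45/361)
obs 14: x=7/2 → posterior Normal(987/1552, 45/388)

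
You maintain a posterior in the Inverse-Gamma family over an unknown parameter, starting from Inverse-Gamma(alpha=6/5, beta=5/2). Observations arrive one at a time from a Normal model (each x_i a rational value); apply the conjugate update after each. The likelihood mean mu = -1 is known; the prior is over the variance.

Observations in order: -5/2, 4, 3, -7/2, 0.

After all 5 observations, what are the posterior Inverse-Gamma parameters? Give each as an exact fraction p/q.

alpha=37/10, beta=111/4

obs 1: x=-5/2 → posterior Inverse-Gamma(17/10, 29/8)
obs 2: x=4 → posterior Inverse-Gamma(11/5, 129/8)
obs 3: x=3 → posterior Inverse-Gamma(27/10, 193/8)
obs 4: x=-7/2 → posterior Inverse-Gamma(16/5, 109/4)
obs 5: x=0 → posterior Inverse-Gamma(37/10, 111/4)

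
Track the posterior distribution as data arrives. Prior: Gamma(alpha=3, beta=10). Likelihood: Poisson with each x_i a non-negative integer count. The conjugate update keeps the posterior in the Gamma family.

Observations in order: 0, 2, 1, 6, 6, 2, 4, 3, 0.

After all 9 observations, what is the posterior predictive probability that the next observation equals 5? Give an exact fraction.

obs 1: x=0 → posterior Gamma(3, 11)
obs 2: x=2 → posterior Gamma(5, 12)
obs 3: x=1 → posterior Gamma(6, 13)
obs 4: x=6 → posterior Gamma(12, 14)
obs 5: x=6 → posterior Gamma(18, 15)
obs 6: x=2 → posterior Gamma(20, 16)
obs 7: x=4 → posterior Gamma(24, 17)
obs 8: x=3 → posterior Gamma(27, 18)
obs 9: x=0 → posterior Gamma(27, 19)

5709114085658308234961010052745521477629/429496729600000000000000000000000000000000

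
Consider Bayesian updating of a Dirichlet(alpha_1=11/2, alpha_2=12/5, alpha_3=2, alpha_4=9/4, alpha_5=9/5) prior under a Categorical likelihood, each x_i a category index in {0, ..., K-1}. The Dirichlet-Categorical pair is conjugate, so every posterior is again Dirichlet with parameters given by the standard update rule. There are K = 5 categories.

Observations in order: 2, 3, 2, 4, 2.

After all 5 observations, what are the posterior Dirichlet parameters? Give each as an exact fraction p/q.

alpha_1=11/2, alpha_2=12/5, alpha_3=5, alpha_4=13/4, alpha_5=14/5

obs 1: x=2 → posterior Dirichlet(11/2, 12/5, 3, 9/4, 9/5)
obs 2: x=3 → posterior Dirichlet(11/2, 12/5, 3, 13/4, 9/5)
obs 3: x=2 → posterior Dirichlet(11/2, 12/5, 4, 13/4, 9/5)
obs 4: x=4 → posterior Dirichlet(11/2, 12/5, 4, 13/4, 14/5)
obs 5: x=2 → posterior Dirichlet(11/2, 12/5, 5, 13/4, 14/5)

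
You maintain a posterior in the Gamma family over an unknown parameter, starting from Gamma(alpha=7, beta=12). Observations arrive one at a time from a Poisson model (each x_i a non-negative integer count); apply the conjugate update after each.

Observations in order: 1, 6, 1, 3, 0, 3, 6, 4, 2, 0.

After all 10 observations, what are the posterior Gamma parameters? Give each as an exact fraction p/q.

obs 1: x=1 → posterior Gamma(8, 13)
obs 2: x=6 → posterior Gamma(14, 14)
obs 3: x=1 → posterior Gamma(15, 15)
obs 4: x=3 → posterior Gamma(18, 16)
obs 5: x=0 → posterior Gamma(18, 17)
obs 6: x=3 → posterior Gamma(21, 18)
obs 7: x=6 → posterior Gamma(27, 19)
obs 8: x=4 → posterior Gamma(31, 20)
obs 9: x=2 → posterior Gamma(33, 21)
obs 10: x=0 → posterior Gamma(33, 22)

alpha=33, beta=22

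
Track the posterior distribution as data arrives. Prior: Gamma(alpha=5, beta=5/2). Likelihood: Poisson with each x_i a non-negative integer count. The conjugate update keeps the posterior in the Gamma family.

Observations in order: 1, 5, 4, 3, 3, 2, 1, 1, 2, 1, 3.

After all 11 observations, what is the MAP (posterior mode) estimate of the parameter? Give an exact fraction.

20/9

obs 1: x=1 → posterior Gamma(6, 7/2)
obs 2: x=5 → posterior Gamma(11, 9/2)
obs 3: x=4 → posterior Gamma(15, 11/2)
obs 4: x=3 → posterior Gamma(18, 13/2)
obs 5: x=3 → posterior Gamma(21, 15/2)
obs 6: x=2 → posterior Gamma(23, 17/2)
obs 7: x=1 → posterior Gamma(24, 19/2)
obs 8: x=1 → posterior Gamma(25, 21/2)
obs 9: x=2 → posterior Gamma(27, 23/2)
obs 10: x=1 → posterior Gamma(28, 25/2)
obs 11: x=3 → posterior Gamma(31, 27/2)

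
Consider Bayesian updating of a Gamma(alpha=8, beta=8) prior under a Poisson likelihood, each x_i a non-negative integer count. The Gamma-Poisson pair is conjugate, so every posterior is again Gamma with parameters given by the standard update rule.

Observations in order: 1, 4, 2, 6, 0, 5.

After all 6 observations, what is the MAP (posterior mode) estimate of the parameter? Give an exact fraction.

obs 1: x=1 → posterior Gamma(9, 9)
obs 2: x=4 → posterior Gamma(13, 10)
obs 3: x=2 → posterior Gamma(15, 11)
obs 4: x=6 → posterior Gamma(21, 12)
obs 5: x=0 → posterior Gamma(21, 13)
obs 6: x=5 → posterior Gamma(26, 14)

25/14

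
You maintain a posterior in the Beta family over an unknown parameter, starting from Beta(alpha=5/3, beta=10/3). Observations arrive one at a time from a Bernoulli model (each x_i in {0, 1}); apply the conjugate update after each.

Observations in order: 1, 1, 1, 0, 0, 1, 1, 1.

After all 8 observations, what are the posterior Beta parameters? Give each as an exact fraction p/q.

alpha=23/3, beta=16/3

obs 1: x=1 → posterior Beta(8/3, 10/3)
obs 2: x=1 → posterior Beta(11/3, 10/3)
obs 3: x=1 → posterior Beta(14/3, 10/3)
obs 4: x=0 → posterior Beta(14/3, 13/3)
obs 5: x=0 → posterior Beta(14/3, 16/3)
obs 6: x=1 → posterior Beta(17/3, 16/3)
obs 7: x=1 → posterior Beta(20/3, 16/3)
obs 8: x=1 → posterior Beta(23/3, 16/3)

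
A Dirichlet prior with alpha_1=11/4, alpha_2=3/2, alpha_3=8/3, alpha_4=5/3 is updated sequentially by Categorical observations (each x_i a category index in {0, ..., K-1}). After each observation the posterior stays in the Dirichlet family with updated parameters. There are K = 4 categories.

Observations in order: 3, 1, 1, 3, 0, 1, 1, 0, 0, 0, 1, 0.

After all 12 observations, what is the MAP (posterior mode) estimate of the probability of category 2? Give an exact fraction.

20/199

obs 1: x=3 → posterior Dirichlet(11/4, 3/2, 8/3, 8/3)
obs 2: x=1 → posterior Dirichlet(11/4, 5/2, 8/3, 8/3)
obs 3: x=1 → posterior Dirichlet(11/4, 7/2, 8/3, 8/3)
obs 4: x=3 → posterior Dirichlet(11/4, 7/2, 8/3, 11/3)
obs 5: x=0 → posterior Dirichlet(15/4, 7/2, 8/3, 11/3)
obs 6: x=1 → posterior Dirichlet(15/4, 9/2, 8/3, 11/3)
obs 7: x=1 → posterior Dirichlet(15/4, 11/2, 8/3, 11/3)
obs 8: x=0 → posterior Dirichlet(19/4, 11/2, 8/3, 11/3)
obs 9: x=0 → posterior Dirichlet(23/4, 11/2, 8/3, 11/3)
obs 10: x=0 → posterior Dirichlet(27/4, 11/2, 8/3, 11/3)
obs 11: x=1 → posterior Dirichlet(27/4, 13/2, 8/3, 11/3)
obs 12: x=0 → posterior Dirichlet(31/4, 13/2, 8/3, 11/3)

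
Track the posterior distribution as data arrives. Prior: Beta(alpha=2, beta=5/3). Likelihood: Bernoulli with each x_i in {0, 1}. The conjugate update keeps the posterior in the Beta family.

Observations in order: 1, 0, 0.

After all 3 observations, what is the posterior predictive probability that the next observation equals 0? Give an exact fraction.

11/20

obs 1: x=1 → posterior Beta(3, 5/3)
obs 2: x=0 → posterior Beta(3, 8/3)
obs 3: x=0 → posterior Beta(3, 11/3)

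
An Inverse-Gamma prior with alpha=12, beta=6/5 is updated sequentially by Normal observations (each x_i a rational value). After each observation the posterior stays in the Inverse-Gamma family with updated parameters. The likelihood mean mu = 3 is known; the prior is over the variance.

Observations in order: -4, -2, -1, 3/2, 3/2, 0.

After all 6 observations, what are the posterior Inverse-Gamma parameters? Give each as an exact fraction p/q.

alpha=15, beta=1059/20

obs 1: x=-4 → posterior Inverse-Gamma(25/2, 257/10)
obs 2: x=-2 → posterior Inverse-Gamma(13, 191/5)
obs 3: x=-1 → posterior Inverse-Gamma(27/2, 231/5)
obs 4: x=3/2 → posterior Inverse-Gamma(14, 1893/40)
obs 5: x=3/2 → posterior Inverse-Gamma(29/2, 969/20)
obs 6: x=0 → posterior Inverse-Gamma(15, 1059/20)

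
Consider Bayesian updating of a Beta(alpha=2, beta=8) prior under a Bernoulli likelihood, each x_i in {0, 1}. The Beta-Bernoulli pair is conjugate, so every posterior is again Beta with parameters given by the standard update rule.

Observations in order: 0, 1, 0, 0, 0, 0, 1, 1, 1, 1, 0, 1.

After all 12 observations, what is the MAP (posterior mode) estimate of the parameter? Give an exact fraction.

7/20

obs 1: x=0 → posterior Beta(2, 9)
obs 2: x=1 → posterior Beta(3, 9)
obs 3: x=0 → posterior Beta(3, 10)
obs 4: x=0 → posterior Beta(3, 11)
obs 5: x=0 → posterior Beta(3, 12)
obs 6: x=0 → posterior Beta(3, 13)
obs 7: x=1 → posterior Beta(4, 13)
obs 8: x=1 → posterior Beta(5, 13)
obs 9: x=1 → posterior Beta(6, 13)
obs 10: x=1 → posterior Beta(7, 13)
obs 11: x=0 → posterior Beta(7, 14)
obs 12: x=1 → posterior Beta(8, 14)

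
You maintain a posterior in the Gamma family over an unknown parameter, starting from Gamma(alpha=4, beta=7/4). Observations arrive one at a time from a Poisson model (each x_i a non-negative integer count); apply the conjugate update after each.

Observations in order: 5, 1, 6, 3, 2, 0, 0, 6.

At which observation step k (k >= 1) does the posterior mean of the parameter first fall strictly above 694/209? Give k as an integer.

k = 3

obs 1: x=5 → posterior Gamma(9, 11/4)
obs 2: x=1 → posterior Gamma(10, 15/4)
obs 3: x=6 → posterior Gamma(16, 19/4)
obs 4: x=3 → posterior Gamma(19, 23/4)
obs 5: x=2 → posterior Gamma(21, 27/4)
obs 6: x=0 → posterior Gamma(21, 31/4)
obs 7: x=0 → posterior Gamma(21, 35/4)
obs 8: x=6 → posterior Gamma(27, 39/4)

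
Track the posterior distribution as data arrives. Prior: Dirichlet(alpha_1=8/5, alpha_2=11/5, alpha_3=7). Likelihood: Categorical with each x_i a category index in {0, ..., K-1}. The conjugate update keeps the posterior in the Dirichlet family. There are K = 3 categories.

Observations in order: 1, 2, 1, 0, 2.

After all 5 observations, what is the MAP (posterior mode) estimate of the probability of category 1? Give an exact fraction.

obs 1: x=1 → posterior Dirichlet(8/5, 16/5, 7)
obs 2: x=2 → posterior Dirichlet(8/5, 16/5, 8)
obs 3: x=1 → posterior Dirichlet(8/5, 21/5, 8)
obs 4: x=0 → posterior Dirichlet(13/5, 21/5, 8)
obs 5: x=2 → posterior Dirichlet(13/5, 21/5, 9)

1/4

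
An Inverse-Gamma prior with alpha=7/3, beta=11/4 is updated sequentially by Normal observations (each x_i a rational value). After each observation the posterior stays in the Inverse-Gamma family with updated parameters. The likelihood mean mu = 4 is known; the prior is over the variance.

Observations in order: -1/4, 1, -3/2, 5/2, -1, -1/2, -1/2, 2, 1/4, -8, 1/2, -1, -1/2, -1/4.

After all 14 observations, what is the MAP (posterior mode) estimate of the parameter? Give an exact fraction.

17673/992

obs 1: x=-1/4 → posterior Inverse-Gamma(17/6, 377/32)
obs 2: x=1 → posterior Inverse-Gamma(10/3, 521/32)
obs 3: x=-3/2 → posterior Inverse-Gamma(23/6, 1005/32)
obs 4: x=5/2 → posterior Inverse-Gamma(13/3, 1041/32)
obs 5: x=-1 → posterior Inverse-Gamma(29/6, 1441/32)
obs 6: x=-1/2 → posterior Inverse-Gamma(16/3, 1765/32)
obs 7: x=-1/2 → posterior Inverse-Gamma(35/6, 2089/32)
obs 8: x=2 → posterior Inverse-Gamma(19/3, 2153/32)
obs 9: x=1/4 → posterior Inverse-Gamma(41/6, 1189/16)
obs 10: x=-8 → posterior Inverse-Gamma(22/3, 2341/16)
obs 11: x=1/2 → posterior Inverse-Gamma(47/6, 2439/16)
obs 12: x=-1 → posterior Inverse-Gamma(25/3, 2639/16)
obs 13: x=-1/2 → posterior Inverse-Gamma(53/6, 2801/16)
obs 14: x=-1/4 → posterior Inverse-Gamma(28/3, 5891/32)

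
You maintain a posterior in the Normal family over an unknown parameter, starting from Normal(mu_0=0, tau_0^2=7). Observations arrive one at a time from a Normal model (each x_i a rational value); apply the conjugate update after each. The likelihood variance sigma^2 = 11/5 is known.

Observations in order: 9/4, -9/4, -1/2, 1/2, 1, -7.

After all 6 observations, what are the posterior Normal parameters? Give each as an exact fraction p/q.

mu_0=-210/221, tau_0^2=77/221

obs 1: x=9/4 → posterior Normal(315/184, 77/46)
obs 2: x=-9/4 → posterior Normal(0, 77/81)
obs 3: x=-1/2 → posterior Normal(-35/232, 77/116)
obs 4: x=1/2 → posterior Normal(0, 77/151)
obs 5: x=1 → posterior Normal(35/186, 77/186)
obs 6: x=-7 → posterior Normal(-210/221, 77/221)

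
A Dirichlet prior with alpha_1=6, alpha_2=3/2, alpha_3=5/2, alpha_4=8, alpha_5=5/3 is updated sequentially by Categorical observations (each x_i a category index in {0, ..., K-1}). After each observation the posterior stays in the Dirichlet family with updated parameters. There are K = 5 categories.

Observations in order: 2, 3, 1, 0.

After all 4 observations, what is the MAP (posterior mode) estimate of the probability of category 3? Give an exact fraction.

obs 1: x=2 → posterior Dirichlet(6, 3/2, 7/2, 8, 5/3)
obs 2: x=3 → posterior Dirichlet(6, 3/2, 7/2, 9, 5/3)
obs 3: x=1 → posterior Dirichlet(6, 5/2, 7/2, 9, 5/3)
obs 4: x=0 → posterior Dirichlet(7, 5/2, 7/2, 9, 5/3)

3/7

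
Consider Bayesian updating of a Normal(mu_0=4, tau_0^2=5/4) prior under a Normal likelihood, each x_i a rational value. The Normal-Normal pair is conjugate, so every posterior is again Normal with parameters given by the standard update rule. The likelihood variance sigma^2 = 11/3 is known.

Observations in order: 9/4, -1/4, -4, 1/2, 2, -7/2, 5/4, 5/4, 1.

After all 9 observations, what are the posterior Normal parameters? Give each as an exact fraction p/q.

obs 1: x=9/4 → posterior Normal(839/236, 55/59)
obs 2: x=-1/4 → posterior Normal(103/37, 55/74)
obs 3: x=-4 → posterior Normal(146/89, 55/89)
obs 4: x=1/2 → posterior Normal(307/208, 55/104)
obs 5: x=2 → posterior Normal(367/238, 55/119)
obs 6: x=-7/2 → posterior Normal(131/134, 55/134)
obs 7: x=5/4 → posterior Normal(599/596, 55/149)
obs 8: x=5/4 → posterior Normal(337/328, 55/164)
obs 9: x=1 → posterior Normal(367/358, 55/179)

mu_0=367/358, tau_0^2=55/179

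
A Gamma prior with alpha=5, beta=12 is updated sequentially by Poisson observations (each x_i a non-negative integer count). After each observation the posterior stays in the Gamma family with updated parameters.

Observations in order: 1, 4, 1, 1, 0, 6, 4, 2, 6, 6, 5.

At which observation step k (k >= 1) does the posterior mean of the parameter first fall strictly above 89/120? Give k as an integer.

k = 4

obs 1: x=1 → posterior Gamma(6, 13)
obs 2: x=4 → posterior Gamma(10, 14)
obs 3: x=1 → posterior Gamma(11, 15)
obs 4: x=1 → posterior Gamma(12, 16)
obs 5: x=0 → posterior Gamma(12, 17)
obs 6: x=6 → posterior Gamma(18, 18)
obs 7: x=4 → posterior Gamma(22, 19)
obs 8: x=2 → posterior Gamma(24, 20)
obs 9: x=6 → posterior Gamma(30, 21)
obs 10: x=6 → posterior Gamma(36, 22)
obs 11: x=5 → posterior Gamma(41, 23)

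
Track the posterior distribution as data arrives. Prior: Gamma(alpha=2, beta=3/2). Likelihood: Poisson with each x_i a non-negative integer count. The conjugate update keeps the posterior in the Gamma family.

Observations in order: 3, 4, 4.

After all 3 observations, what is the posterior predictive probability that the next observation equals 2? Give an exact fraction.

925239161511756/4177248169415651

obs 1: x=3 → posterior Gamma(5, 5/2)
obs 2: x=4 → posterior Gamma(9, 7/2)
obs 3: x=4 → posterior Gamma(13, 9/2)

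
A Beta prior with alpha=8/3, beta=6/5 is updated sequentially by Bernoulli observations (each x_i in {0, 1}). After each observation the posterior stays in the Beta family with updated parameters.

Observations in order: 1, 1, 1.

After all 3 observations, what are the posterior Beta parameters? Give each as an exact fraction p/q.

alpha=17/3, beta=6/5

obs 1: x=1 → posterior Beta(11/3, 6/5)
obs 2: x=1 → posterior Beta(14/3, 6/5)
obs 3: x=1 → posterior Beta(17/3, 6/5)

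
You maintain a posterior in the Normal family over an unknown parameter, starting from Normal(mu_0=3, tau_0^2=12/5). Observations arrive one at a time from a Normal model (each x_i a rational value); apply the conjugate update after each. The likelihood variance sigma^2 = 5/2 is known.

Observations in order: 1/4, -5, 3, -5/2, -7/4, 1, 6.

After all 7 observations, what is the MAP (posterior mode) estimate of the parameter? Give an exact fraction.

obs 1: x=1/4 → posterior Normal(81/49, 60/49)
obs 2: x=-5 → posterior Normal(-39/73, 60/73)
obs 3: x=3 → posterior Normal(33/97, 60/97)
obs 4: x=-5/2 → posterior Normal(-27/121, 60/121)
obs 5: x=-7/4 → posterior Normal(-69/145, 12/29)
obs 6: x=1 → posterior Normal(-45/169, 60/169)
obs 7: x=6 → posterior Normal(99/193, 60/193)

99/193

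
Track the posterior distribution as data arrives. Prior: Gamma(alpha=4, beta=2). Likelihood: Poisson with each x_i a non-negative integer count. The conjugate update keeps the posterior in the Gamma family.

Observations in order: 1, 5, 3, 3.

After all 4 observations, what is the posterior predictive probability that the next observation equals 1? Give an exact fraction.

obs 1: x=1 → posterior Gamma(5, 3)
obs 2: x=5 → posterior Gamma(10, 4)
obs 3: x=3 → posterior Gamma(13, 5)
obs 4: x=3 → posterior Gamma(16, 6)

45137758519296/232630513987207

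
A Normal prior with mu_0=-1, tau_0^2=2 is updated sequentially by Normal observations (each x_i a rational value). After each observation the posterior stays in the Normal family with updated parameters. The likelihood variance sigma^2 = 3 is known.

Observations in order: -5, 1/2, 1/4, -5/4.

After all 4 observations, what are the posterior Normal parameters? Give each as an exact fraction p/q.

obs 1: x=-5 → posterior Normal(-13/5, 6/5)
obs 2: x=1/2 → posterior Normal(-12/7, 6/7)
obs 3: x=1/4 → posterior Normal(-23/18, 2/3)
obs 4: x=-5/4 → posterior Normal(-14/11, 6/11)

mu_0=-14/11, tau_0^2=6/11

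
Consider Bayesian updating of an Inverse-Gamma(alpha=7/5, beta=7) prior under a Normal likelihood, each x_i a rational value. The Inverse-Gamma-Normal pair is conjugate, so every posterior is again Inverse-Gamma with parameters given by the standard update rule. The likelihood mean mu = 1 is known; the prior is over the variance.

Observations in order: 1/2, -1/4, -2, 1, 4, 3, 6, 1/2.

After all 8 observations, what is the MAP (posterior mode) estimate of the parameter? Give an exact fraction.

obs 1: x=1/2 → posterior Inverse-Gamma(19/10, 57/8)
obs 2: x=-1/4 → posterior Inverse-Gamma(12/5, 253/32)
obs 3: x=-2 → posterior Inverse-Gamma(29/10, 397/32)
obs 4: x=1 → posterior Inverse-Gamma(17/5, 397/32)
obs 5: x=4 → posterior Inverse-Gamma(39/10, 541/32)
obs 6: x=3 → posterior Inverse-Gamma(22/5, 605/32)
obs 7: x=6 → posterior Inverse-Gamma(49/10, 1005/32)
obs 8: x=1/2 → posterior Inverse-Gamma(27/5, 1009/32)

5045/1024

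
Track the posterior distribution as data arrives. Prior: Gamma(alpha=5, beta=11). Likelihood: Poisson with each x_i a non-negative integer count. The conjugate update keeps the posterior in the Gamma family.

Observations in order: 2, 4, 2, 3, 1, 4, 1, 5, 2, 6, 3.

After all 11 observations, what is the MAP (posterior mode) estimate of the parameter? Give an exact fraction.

obs 1: x=2 → posterior Gamma(7, 12)
obs 2: x=4 → posterior Gamma(11, 13)
obs 3: x=2 → posterior Gamma(13, 14)
obs 4: x=3 → posterior Gamma(16, 15)
obs 5: x=1 → posterior Gamma(17, 16)
obs 6: x=4 → posterior Gamma(21, 17)
obs 7: x=1 → posterior Gamma(22, 18)
obs 8: x=5 → posterior Gamma(27, 19)
obs 9: x=2 → posterior Gamma(29, 20)
obs 10: x=6 → posterior Gamma(35, 21)
obs 11: x=3 → posterior Gamma(38, 22)

37/22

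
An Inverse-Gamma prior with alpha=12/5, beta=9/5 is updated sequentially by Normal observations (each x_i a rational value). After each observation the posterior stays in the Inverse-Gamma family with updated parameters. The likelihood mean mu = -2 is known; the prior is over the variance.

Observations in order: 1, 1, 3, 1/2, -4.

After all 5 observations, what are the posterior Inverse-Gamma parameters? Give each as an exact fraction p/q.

alpha=49/10, beta=1137/40

obs 1: x=1 → posterior Inverse-Gamma(29/10, 63/10)
obs 2: x=1 → posterior Inverse-Gamma(17/5, 54/5)
obs 3: x=3 → posterior Inverse-Gamma(39/10, 233/10)
obs 4: x=1/2 → posterior Inverse-Gamma(22/5, 1057/40)
obs 5: x=-4 → posterior Inverse-Gamma(49/10, 1137/40)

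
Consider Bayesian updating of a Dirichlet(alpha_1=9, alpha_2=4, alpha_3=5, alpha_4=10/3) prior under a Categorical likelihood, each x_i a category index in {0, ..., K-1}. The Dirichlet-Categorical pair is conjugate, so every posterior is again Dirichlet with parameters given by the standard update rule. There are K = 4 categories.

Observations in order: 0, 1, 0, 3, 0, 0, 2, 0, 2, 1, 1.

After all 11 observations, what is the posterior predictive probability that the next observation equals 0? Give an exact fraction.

42/97

obs 1: x=0 → posterior Dirichlet(10, 4, 5, 10/3)
obs 2: x=1 → posterior Dirichlet(10, 5, 5, 10/3)
obs 3: x=0 → posterior Dirichlet(11, 5, 5, 10/3)
obs 4: x=3 → posterior Dirichlet(11, 5, 5, 13/3)
obs 5: x=0 → posterior Dirichlet(12, 5, 5, 13/3)
obs 6: x=0 → posterior Dirichlet(13, 5, 5, 13/3)
obs 7: x=2 → posterior Dirichlet(13, 5, 6, 13/3)
obs 8: x=0 → posterior Dirichlet(14, 5, 6, 13/3)
obs 9: x=2 → posterior Dirichlet(14, 5, 7, 13/3)
obs 10: x=1 → posterior Dirichlet(14, 6, 7, 13/3)
obs 11: x=1 → posterior Dirichlet(14, 7, 7, 13/3)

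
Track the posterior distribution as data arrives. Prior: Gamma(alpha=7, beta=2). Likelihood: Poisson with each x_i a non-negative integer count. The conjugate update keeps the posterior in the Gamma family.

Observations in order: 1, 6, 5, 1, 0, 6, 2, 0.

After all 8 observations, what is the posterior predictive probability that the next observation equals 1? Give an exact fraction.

obs 1: x=1 → posterior Gamma(8, 3)
obs 2: x=6 → posterior Gamma(14, 4)
obs 3: x=5 → posterior Gamma(19, 5)
obs 4: x=1 → posterior Gamma(20, 6)
obs 5: x=0 → posterior Gamma(20, 7)
obs 6: x=6 → posterior Gamma(26, 8)
obs 7: x=2 → posterior Gamma(28, 9)
obs 8: x=0 → posterior Gamma(28, 10)

280000000000000000000000000000/1586309297171491574414436704891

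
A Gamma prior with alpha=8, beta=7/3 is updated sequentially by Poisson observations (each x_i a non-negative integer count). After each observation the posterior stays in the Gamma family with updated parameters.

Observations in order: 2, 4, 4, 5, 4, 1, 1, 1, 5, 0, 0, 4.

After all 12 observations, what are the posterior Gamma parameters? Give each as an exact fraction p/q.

alpha=39, beta=43/3

obs 1: x=2 → posterior Gamma(10, 10/3)
obs 2: x=4 → posterior Gamma(14, 13/3)
obs 3: x=4 → posterior Gamma(18, 16/3)
obs 4: x=5 → posterior Gamma(23, 19/3)
obs 5: x=4 → posterior Gamma(27, 22/3)
obs 6: x=1 → posterior Gamma(28, 25/3)
obs 7: x=1 → posterior Gamma(29, 28/3)
obs 8: x=1 → posterior Gamma(30, 31/3)
obs 9: x=5 → posterior Gamma(35, 34/3)
obs 10: x=0 → posterior Gamma(35, 37/3)
obs 11: x=0 → posterior Gamma(35, 40/3)
obs 12: x=4 → posterior Gamma(39, 43/3)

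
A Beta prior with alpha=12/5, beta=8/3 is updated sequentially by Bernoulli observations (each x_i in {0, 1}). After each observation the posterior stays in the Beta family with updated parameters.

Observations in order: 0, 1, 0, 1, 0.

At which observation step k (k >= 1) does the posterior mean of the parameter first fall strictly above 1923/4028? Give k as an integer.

k = 2

obs 1: x=0 → posterior Beta(12/5, 11/3)
obs 2: x=1 → posterior Beta(17/5, 11/3)
obs 3: x=0 → posterior Beta(17/5, 14/3)
obs 4: x=1 → posterior Beta(22/5, 14/3)
obs 5: x=0 → posterior Beta(22/5, 17/3)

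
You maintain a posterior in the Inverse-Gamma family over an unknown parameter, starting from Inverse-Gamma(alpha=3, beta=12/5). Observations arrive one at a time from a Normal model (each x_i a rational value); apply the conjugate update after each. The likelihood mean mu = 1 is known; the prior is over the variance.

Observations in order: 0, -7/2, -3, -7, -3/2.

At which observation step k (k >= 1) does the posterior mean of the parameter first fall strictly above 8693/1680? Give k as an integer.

k = 3

obs 1: x=0 → posterior Inverse-Gamma(7/2, 29/10)
obs 2: x=-7/2 → posterior Inverse-Gamma(4, 521/40)
obs 3: x=-3 → posterior Inverse-Gamma(9/2, 841/40)
obs 4: x=-7 → posterior Inverse-Gamma(5, 2121/40)
obs 5: x=-3/2 → posterior Inverse-Gamma(11/2, 1123/20)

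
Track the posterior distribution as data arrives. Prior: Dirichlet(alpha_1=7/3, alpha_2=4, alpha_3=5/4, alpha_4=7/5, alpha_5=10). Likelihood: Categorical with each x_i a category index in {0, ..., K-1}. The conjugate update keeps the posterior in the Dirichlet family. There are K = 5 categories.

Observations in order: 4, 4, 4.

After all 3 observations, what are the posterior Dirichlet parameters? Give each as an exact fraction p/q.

alpha_1=7/3, alpha_2=4, alpha_3=5/4, alpha_4=7/5, alpha_5=13

obs 1: x=4 → posterior Dirichlet(7/3, 4, 5/4, 7/5, 11)
obs 2: x=4 → posterior Dirichlet(7/3, 4, 5/4, 7/5, 12)
obs 3: x=4 → posterior Dirichlet(7/3, 4, 5/4, 7/5, 13)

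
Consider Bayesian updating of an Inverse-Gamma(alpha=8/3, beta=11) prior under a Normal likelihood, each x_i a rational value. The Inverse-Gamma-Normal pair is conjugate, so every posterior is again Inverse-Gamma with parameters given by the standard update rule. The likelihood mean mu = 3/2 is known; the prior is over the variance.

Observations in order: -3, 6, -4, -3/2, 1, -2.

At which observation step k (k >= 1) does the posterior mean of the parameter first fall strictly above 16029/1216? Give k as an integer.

k = 3

obs 1: x=-3 → posterior Inverse-Gamma(19/6, 169/8)
obs 2: x=6 → posterior Inverse-Gamma(11/3, 125/4)
obs 3: x=-4 → posterior Inverse-Gamma(25/6, 371/8)
obs 4: x=-3/2 → posterior Inverse-Gamma(14/3, 407/8)
obs 5: x=1 → posterior Inverse-Gamma(31/6, 51)
obs 6: x=-2 → posterior Inverse-Gamma(17/3, 457/8)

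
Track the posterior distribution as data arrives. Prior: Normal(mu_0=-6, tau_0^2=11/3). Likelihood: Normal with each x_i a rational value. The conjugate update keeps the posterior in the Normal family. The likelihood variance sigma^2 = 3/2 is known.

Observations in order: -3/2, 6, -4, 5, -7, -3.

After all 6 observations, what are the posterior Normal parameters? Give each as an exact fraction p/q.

mu_0=-51/47, tau_0^2=11/47

obs 1: x=-3/2 → posterior Normal(-87/31, 33/31)
obs 2: x=6 → posterior Normal(45/53, 33/53)
obs 3: x=-4 → posterior Normal(-43/75, 11/25)
obs 4: x=5 → posterior Normal(67/97, 33/97)
obs 5: x=-7 → posterior Normal(-87/119, 33/119)
obs 6: x=-3 → posterior Normal(-51/47, 11/47)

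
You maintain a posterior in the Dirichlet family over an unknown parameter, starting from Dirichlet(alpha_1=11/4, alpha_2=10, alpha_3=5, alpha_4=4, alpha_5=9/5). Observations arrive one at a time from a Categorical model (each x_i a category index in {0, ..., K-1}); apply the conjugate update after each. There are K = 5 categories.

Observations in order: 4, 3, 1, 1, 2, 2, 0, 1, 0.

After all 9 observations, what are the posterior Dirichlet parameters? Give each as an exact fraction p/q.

obs 1: x=4 → posterior Dirichlet(11/4, 10, 5, 4, 14/5)
obs 2: x=3 → posterior Dirichlet(11/4, 10, 5, 5, 14/5)
obs 3: x=1 → posterior Dirichlet(11/4, 11, 5, 5, 14/5)
obs 4: x=1 → posterior Dirichlet(11/4, 12, 5, 5, 14/5)
obs 5: x=2 → posterior Dirichlet(11/4, 12, 6, 5, 14/5)
obs 6: x=2 → posterior Dirichlet(11/4, 12, 7, 5, 14/5)
obs 7: x=0 → posterior Dirichlet(15/4, 12, 7, 5, 14/5)
obs 8: x=1 → posterior Dirichlet(15/4, 13, 7, 5, 14/5)
obs 9: x=0 → posterior Dirichlet(19/4, 13, 7, 5, 14/5)

alpha_1=19/4, alpha_2=13, alpha_3=7, alpha_4=5, alpha_5=14/5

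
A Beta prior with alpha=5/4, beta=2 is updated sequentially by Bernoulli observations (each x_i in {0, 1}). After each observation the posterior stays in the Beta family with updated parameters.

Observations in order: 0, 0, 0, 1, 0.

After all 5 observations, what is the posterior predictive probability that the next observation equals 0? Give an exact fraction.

8/11

obs 1: x=0 → posterior Beta(5/4, 3)
obs 2: x=0 → posterior Beta(5/4, 4)
obs 3: x=0 → posterior Beta(5/4, 5)
obs 4: x=1 → posterior Beta(9/4, 5)
obs 5: x=0 → posterior Beta(9/4, 6)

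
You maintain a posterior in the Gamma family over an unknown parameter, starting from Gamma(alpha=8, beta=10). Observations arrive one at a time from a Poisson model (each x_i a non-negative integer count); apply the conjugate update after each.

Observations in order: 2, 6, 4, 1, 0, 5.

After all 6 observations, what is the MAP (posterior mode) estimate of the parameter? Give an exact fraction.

25/16

obs 1: x=2 → posterior Gamma(10, 11)
obs 2: x=6 → posterior Gamma(16, 12)
obs 3: x=4 → posterior Gamma(20, 13)
obs 4: x=1 → posterior Gamma(21, 14)
obs 5: x=0 → posterior Gamma(21, 15)
obs 6: x=5 → posterior Gamma(26, 16)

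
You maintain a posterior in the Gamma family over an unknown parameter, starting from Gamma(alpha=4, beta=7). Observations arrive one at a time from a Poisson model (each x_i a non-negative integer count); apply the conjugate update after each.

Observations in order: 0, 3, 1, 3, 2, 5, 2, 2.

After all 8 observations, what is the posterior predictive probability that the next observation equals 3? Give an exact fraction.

18929023935978412628173828125/158456325028528675187087900672

obs 1: x=0 → posterior Gamma(4, 8)
obs 2: x=3 → posterior Gamma(7, 9)
obs 3: x=1 → posterior Gamma(8, 10)
obs 4: x=3 → posterior Gamma(11, 11)
obs 5: x=2 → posterior Gamma(13, 12)
obs 6: x=5 → posterior Gamma(18, 13)
obs 7: x=2 → posterior Gamma(20, 14)
obs 8: x=2 → posterior Gamma(22, 15)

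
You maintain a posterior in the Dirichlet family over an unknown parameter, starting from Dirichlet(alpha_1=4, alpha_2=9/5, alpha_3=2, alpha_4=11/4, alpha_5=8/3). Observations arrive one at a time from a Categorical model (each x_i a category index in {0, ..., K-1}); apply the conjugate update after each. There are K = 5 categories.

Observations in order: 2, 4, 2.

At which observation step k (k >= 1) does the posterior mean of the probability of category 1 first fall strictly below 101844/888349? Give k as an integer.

k = 3

obs 1: x=2 → posterior Dirichlet(4, 9/5, 3, 11/4, 8/3)
obs 2: x=4 → posterior Dirichlet(4, 9/5, 3, 11/4, 11/3)
obs 3: x=2 → posterior Dirichlet(4, 9/5, 4, 11/4, 11/3)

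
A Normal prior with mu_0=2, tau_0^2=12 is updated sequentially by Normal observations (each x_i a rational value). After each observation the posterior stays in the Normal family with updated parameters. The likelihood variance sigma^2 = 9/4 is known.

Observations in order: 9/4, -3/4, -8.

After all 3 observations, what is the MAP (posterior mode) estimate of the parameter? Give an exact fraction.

-98/51

obs 1: x=9/4 → posterior Normal(42/19, 36/19)
obs 2: x=-3/4 → posterior Normal(6/7, 36/35)
obs 3: x=-8 → posterior Normal(-98/51, 12/17)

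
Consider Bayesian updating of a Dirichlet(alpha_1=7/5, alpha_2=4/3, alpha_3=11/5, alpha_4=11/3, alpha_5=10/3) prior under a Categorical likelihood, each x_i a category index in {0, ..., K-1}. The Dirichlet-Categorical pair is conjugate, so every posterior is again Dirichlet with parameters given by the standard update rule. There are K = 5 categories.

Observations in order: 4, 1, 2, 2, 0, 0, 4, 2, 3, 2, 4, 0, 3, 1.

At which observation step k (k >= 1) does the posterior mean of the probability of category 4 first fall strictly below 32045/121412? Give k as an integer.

k = 5

obs 1: x=4 → posterior Dirichlet(7/5, 4/3, 11/5, 11/3, 13/3)
obs 2: x=1 → posterior Dirichlet(7/5, 7/3, 11/5, 11/3, 13/3)
obs 3: x=2 → posterior Dirichlet(7/5, 7/3, 16/5, 11/3, 13/3)
obs 4: x=2 → posterior Dirichlet(7/5, 7/3, 21/5, 11/3, 13/3)
obs 5: x=0 → posterior Dirichlet(12/5, 7/3, 21/5, 11/3, 13/3)
obs 6: x=0 → posterior Dirichlet(17/5, 7/3, 21/5, 11/3, 13/3)
obs 7: x=4 → posterior Dirichlet(17/5, 7/3, 21/5, 11/3, 16/3)
obs 8: x=2 → posterior Dirichlet(17/5, 7/3, 26/5, 11/3, 16/3)
obs 9: x=3 → posterior Dirichlet(17/5, 7/3, 26/5, 14/3, 16/3)
obs 10: x=2 → posterior Dirichlet(17/5, 7/3, 31/5, 14/3, 16/3)
obs 11: x=4 → posterior Dirichlet(17/5, 7/3, 31/5, 14/3, 19/3)
obs 12: x=0 → posterior Dirichlet(22/5, 7/3, 31/5, 14/3, 19/3)
obs 13: x=3 → posterior Dirichlet(22/5, 7/3, 31/5, 17/3, 19/3)
obs 14: x=1 → posterior Dirichlet(22/5, 10/3, 31/5, 17/3, 19/3)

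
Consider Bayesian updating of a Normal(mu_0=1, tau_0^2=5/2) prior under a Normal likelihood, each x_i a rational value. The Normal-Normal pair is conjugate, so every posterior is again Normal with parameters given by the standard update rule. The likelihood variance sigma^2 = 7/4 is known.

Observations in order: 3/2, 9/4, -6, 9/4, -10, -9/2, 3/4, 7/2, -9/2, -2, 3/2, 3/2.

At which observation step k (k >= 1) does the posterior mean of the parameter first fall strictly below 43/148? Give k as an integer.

obs 1: x=3/2 → posterior Normal(22/17, 35/34)
obs 2: x=9/4 → posterior Normal(89/54, 35/54)
obs 3: x=-6 → posterior Normal(-31/74, 35/74)
obs 4: x=9/4 → posterior Normal(7/47, 35/94)
obs 5: x=-10 → posterior Normal(-31/19, 35/114)
obs 6: x=-9/2 → posterior Normal(-138/67, 35/134)
obs 7: x=3/4 → posterior Normal(-261/154, 5/22)
obs 8: x=7/2 → posterior Normal(-191/174, 35/174)
obs 9: x=-9/2 → posterior Normal(-281/194, 35/194)
obs 10: x=-2 → posterior Normal(-3/2, 35/214)
obs 11: x=3/2 → posterior Normal(-97/78, 35/234)
obs 12: x=3/2 → posterior Normal(-261/254, 35/254)

k = 3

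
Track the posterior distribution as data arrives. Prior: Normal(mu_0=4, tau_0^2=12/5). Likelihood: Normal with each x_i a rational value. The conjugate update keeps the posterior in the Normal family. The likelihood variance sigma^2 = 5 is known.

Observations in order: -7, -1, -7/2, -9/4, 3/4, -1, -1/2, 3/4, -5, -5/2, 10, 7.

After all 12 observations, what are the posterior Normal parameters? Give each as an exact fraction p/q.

obs 1: x=-7 → posterior Normal(16/37, 60/37)
obs 2: x=-1 → posterior Normal(4/49, 60/49)
obs 3: x=-7/2 → posterior Normal(-38/61, 60/61)
obs 4: x=-9/4 → posterior Normal(-65/73, 60/73)
obs 5: x=3/4 → posterior Normal(-56/85, 12/17)
obs 6: x=-1 → posterior Normal(-68/97, 60/97)
obs 7: x=-1/2 → posterior Normal(-74/109, 60/109)
obs 8: x=3/4 → posterior Normal(-65/121, 60/121)
obs 9: x=-5 → posterior Normal(-125/133, 60/133)
obs 10: x=-5/2 → posterior Normal(-31/29, 12/29)
obs 11: x=10 → posterior Normal(-35/157, 60/157)
obs 12: x=7 → posterior Normal(49/169, 60/169)

mu_0=49/169, tau_0^2=60/169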